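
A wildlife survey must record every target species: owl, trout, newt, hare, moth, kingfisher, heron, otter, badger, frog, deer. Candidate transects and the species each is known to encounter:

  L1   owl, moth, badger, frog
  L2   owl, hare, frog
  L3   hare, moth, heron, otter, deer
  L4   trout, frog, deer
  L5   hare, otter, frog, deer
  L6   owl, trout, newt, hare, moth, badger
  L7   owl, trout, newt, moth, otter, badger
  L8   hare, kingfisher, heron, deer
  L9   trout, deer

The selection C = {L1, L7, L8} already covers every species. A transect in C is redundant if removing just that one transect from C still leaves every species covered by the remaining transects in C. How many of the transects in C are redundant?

0

Drop L1: frog uncovered — not redundant.
Drop L7: trout, newt, otter uncovered — not redundant.
Drop L8: hare, kingfisher, heron, deer uncovered — not redundant.
None of the transects in C is redundant.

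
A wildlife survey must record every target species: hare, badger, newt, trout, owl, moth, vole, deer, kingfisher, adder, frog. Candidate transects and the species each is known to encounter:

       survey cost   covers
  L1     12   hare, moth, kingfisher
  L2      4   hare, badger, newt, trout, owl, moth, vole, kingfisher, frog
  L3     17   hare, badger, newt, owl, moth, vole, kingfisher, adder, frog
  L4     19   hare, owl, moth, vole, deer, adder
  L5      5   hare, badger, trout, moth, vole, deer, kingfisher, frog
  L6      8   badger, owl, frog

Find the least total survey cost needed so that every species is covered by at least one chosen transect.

22

L3, L5 cover every species at survey cost 17 + 5 = 22.
Any cover uses at least 2 transects; among all covering selections none totals below 22.
Greedy by coverage-per-survey cost would pick L2, L5, L3 for 26 — worse than the optimum 22.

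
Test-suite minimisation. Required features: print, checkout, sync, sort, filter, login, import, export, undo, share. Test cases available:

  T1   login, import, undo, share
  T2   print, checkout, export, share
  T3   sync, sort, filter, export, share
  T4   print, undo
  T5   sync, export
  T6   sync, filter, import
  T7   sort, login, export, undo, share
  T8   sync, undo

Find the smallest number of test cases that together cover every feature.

T1, T2, T3 together cover {print, checkout, sync, sort, filter, login, import, export, undo, share} — every feature.
No 2 of the 8 test cases cover everything (all 28 pairs fall short), so 3 is minimum.

3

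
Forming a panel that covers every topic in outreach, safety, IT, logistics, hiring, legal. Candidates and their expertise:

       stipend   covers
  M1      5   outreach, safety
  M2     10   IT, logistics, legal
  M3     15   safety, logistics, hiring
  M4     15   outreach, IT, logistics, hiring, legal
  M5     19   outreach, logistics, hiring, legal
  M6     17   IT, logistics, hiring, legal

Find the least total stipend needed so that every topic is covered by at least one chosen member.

M1, M4 cover every topic at stipend 5 + 15 = 20.
Any cover uses at least 2 members; among all covering selections none totals below 20.
Greedy by coverage-per-stipend would pick M1, M2, M3 for 30 — worse than the optimum 20.

20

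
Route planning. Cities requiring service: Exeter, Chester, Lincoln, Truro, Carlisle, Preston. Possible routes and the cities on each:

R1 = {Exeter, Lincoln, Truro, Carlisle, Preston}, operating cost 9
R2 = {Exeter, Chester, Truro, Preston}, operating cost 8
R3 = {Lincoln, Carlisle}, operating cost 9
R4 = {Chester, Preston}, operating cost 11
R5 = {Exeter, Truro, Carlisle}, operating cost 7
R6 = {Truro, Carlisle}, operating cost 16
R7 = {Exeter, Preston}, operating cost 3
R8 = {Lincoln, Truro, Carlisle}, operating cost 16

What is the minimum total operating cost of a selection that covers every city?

17

R1, R2 cover every city at operating cost 9 + 8 = 17.
Any cover uses at least 2 routes; among all covering selections none totals below 17.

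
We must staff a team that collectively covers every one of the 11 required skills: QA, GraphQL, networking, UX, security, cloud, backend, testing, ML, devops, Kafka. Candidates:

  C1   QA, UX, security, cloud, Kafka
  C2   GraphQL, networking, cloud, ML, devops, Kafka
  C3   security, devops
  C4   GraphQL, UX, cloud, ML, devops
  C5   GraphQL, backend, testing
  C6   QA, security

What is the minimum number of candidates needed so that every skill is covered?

C1, C2, C5 together cover {QA, GraphQL, networking, UX, security, cloud, backend, testing, ML, devops, Kafka} — every skill.
No 2 of the 6 candidates cover everything (all 15 pairs fall short), so 3 is minimum.

3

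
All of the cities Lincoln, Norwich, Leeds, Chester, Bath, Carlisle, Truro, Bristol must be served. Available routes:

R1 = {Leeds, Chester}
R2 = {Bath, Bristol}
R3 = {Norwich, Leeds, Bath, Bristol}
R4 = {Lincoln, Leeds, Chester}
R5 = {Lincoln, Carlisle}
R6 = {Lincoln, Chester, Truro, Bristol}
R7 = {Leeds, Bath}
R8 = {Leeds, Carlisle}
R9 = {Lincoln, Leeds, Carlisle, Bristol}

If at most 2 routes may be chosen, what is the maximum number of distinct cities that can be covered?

7

Choosing R3, R6 covers {Lincoln, Norwich, Leeds, Chester, Bath, Truro, Bristol} — 7 cities.
No choice of 2 routes does better; here Carlisle is left uncovered.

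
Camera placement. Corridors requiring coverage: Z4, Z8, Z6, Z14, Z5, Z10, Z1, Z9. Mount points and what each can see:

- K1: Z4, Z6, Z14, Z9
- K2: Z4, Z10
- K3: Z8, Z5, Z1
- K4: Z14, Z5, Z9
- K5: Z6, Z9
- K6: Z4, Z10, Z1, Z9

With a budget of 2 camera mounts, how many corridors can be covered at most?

7

Choosing K1, K3 covers {Z4, Z8, Z6, Z14, Z5, Z1, Z9} — 7 corridors.
No choice of 2 camera mounts does better; here Z10 is left uncovered.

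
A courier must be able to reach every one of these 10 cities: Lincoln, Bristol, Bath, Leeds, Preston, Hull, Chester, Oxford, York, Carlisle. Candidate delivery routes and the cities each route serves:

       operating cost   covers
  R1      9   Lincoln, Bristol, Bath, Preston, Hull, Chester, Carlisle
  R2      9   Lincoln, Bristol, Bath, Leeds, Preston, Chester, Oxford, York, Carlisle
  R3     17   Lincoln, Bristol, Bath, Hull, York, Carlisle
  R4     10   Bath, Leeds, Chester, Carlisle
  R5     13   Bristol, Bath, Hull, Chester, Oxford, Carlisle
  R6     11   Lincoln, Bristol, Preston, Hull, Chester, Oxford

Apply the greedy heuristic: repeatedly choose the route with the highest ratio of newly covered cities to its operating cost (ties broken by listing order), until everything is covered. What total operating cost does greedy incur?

18

Pick 1: R2 adds 9 new (Lincoln, Bristol, Bath, Leeds, Preston, Chester, Oxford, York, Carlisle) at operating cost 9 (ratio 9/9).
Pick 2: R1 adds 1 new (Hull) at operating cost 9 (ratio 1/9).
Greedy total operating cost: 9 + 9 = 18.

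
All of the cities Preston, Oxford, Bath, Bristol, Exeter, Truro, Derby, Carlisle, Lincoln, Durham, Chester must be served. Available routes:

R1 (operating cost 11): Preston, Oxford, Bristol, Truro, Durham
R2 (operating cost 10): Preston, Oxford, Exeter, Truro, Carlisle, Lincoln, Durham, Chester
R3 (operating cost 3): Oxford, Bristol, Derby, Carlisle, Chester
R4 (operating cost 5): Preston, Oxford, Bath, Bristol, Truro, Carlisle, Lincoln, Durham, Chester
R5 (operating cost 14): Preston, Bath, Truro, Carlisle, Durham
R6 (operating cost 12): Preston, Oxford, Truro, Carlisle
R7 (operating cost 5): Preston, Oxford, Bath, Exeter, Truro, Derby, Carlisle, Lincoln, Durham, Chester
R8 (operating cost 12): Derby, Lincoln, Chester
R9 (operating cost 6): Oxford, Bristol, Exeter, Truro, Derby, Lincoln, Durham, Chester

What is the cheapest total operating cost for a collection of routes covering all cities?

R3, R7 cover every city at operating cost 3 + 5 = 8.
Any cover uses at least 2 routes; among all covering selections none totals below 8.

8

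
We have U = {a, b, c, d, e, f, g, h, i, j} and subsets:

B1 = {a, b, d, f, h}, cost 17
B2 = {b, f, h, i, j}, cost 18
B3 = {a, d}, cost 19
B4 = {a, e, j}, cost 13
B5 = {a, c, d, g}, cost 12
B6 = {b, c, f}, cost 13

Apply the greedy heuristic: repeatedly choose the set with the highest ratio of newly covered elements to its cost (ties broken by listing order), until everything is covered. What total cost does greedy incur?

Pick 1: B5 adds 4 new (a, c, d, g) at cost 12 (ratio 4/12).
Pick 2: B2 adds 5 new (b, f, h, i, j) at cost 18 (ratio 5/18).
Pick 3: B4 adds 1 new (e) at cost 13 (ratio 1/13).
Greedy total cost: 12 + 18 + 13 = 43.

43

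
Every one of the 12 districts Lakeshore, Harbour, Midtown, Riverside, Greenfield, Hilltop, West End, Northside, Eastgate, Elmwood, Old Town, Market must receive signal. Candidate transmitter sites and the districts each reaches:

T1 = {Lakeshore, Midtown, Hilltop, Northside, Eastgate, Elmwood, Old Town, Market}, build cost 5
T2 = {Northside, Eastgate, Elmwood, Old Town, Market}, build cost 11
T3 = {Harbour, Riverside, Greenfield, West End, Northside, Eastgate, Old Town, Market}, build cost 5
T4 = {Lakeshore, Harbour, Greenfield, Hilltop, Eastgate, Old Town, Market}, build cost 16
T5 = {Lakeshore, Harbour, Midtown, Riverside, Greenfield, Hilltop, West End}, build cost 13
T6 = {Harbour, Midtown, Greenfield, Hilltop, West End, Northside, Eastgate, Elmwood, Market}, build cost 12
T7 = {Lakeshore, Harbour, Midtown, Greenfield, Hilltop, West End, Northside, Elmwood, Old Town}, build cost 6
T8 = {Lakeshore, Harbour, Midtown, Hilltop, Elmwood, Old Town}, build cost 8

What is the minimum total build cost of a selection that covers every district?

10

T1, T3 cover every district at build cost 5 + 5 = 10.
Any cover uses at least 2 transmitter sites; among all covering selections none totals below 10.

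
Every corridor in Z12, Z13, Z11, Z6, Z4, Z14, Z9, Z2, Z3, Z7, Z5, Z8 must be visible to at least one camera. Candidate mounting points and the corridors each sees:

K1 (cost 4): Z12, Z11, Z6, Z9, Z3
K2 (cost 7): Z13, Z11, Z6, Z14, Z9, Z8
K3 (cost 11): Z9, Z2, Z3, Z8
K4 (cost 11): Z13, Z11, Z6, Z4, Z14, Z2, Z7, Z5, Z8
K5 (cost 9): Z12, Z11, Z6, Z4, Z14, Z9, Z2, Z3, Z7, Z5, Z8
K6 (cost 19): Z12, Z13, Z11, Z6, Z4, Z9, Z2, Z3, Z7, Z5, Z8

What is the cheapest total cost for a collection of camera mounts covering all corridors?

K1, K4 cover every corridor at cost 4 + 11 = 15.
Any cover uses at least 2 camera mounts; among all covering selections none totals below 15.
Greedy by coverage-per-cost would pick K1, K5, K2 for 20 — worse than the optimum 15.

15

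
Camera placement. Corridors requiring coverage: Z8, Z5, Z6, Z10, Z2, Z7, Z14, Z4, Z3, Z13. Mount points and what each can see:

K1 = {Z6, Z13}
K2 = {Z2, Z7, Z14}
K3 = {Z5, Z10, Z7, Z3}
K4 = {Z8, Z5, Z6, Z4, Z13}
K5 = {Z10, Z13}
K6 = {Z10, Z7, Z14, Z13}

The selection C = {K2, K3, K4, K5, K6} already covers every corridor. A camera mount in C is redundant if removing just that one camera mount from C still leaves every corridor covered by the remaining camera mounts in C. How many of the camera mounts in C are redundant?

2

Drop K2: Z2 uncovered — not redundant.
Drop K3: Z3 uncovered — not redundant.
Drop K4: Z8, Z6, Z4 uncovered — not redundant.
Drop K5: the rest still cover every corridor — redundant.
Drop K6: the rest still cover every corridor — redundant.
2 redundant: K5, K6.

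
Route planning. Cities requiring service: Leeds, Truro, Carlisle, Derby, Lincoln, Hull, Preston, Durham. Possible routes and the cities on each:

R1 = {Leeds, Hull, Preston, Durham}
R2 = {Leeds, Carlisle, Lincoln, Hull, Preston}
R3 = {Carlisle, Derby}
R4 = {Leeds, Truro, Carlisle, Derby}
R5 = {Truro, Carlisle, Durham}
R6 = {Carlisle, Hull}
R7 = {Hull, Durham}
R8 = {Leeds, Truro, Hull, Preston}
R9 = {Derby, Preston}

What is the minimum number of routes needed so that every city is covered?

R1, R2, R4 together cover {Leeds, Truro, Carlisle, Derby, Lincoln, Hull, Preston, Durham} — every city.
No 2 of the 9 routes cover everything (all 36 pairs fall short), so 3 is minimum.

3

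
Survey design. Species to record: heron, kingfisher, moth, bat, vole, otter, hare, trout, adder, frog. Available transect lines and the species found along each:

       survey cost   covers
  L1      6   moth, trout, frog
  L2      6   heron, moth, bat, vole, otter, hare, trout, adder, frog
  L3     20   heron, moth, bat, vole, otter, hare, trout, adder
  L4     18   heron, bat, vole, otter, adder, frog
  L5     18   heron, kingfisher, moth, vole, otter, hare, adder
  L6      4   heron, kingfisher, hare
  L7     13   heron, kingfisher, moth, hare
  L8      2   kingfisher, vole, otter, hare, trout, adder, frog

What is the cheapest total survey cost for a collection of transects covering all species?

8

L2, L8 cover every species at survey cost 6 + 2 = 8.
Any cover uses at least 2 transects; among all covering selections none totals below 8.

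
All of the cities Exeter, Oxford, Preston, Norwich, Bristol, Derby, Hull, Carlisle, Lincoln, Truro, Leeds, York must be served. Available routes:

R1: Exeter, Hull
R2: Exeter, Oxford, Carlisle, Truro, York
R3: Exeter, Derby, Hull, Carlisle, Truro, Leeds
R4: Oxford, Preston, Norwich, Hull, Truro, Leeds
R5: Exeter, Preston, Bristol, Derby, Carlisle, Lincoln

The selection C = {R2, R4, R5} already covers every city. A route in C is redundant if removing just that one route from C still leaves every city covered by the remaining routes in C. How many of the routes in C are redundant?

Drop R2: York uncovered — not redundant.
Drop R4: Norwich, Hull, Leeds uncovered — not redundant.
Drop R5: Bristol, Derby, Lincoln uncovered — not redundant.
None of the routes in C is redundant.

0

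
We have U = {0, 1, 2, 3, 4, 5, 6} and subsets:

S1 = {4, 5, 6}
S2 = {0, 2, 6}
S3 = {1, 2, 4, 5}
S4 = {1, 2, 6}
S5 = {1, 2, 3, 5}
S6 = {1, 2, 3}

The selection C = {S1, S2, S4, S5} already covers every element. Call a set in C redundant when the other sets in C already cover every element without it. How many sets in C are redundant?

Drop S1: 4 uncovered — not redundant.
Drop S2: 0 uncovered — not redundant.
Drop S4: the rest still cover every element — redundant.
Drop S5: 3 uncovered — not redundant.
1 redundant: S4.

1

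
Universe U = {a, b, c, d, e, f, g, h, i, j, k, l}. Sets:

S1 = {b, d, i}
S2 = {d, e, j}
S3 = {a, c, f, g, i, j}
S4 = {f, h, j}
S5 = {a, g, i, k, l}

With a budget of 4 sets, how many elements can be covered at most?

11

Choosing S1, S2, S3, S5 covers {a, b, c, d, e, f, g, i, j, k, l} — 11 elements.
No choice of 4 sets does better; here h is left uncovered.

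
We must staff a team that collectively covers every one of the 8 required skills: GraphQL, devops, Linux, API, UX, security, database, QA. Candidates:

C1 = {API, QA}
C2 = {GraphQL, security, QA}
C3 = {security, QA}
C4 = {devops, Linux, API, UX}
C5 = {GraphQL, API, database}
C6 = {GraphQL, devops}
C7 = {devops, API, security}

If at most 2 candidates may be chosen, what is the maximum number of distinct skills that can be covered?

Choosing C2, C4 covers {GraphQL, devops, Linux, API, UX, security, QA} — 7 skills.
No choice of 2 candidates does better; here database is left uncovered.

7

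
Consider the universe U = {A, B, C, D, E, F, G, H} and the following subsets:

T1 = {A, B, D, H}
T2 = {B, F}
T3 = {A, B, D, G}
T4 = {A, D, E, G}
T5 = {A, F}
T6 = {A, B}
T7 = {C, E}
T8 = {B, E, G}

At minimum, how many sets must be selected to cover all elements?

4

T1, T2, T3, T7 together cover {A, B, C, D, E, F, G, H} — every element.
No 3 of the 8 sets cover everything (all 56 triples fall short), so 4 is minimum.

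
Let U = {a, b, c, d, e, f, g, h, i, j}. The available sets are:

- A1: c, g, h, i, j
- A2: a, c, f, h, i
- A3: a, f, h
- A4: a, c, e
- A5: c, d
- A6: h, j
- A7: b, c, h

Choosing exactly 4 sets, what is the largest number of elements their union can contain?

9

Choosing A1, A2, A4, A5 covers {a, c, d, e, f, g, h, i, j} — 9 elements.
No choice of 4 sets does better; here b is left uncovered.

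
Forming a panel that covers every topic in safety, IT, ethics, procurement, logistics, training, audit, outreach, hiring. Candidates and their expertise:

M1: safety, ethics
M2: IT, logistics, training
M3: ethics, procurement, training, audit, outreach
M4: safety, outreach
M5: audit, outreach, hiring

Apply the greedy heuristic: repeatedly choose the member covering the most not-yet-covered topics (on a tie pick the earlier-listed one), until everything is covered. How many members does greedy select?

4

Pick 1: M3 covers 5 new topics (ethics, procurement, training, audit, outreach).
Pick 2: M2 covers 2 new topics (IT, logistics).
Pick 3: M1 covers 1 new topics (safety).
Pick 4: M5 covers 1 new topics (hiring).
Greedy uses 4 members.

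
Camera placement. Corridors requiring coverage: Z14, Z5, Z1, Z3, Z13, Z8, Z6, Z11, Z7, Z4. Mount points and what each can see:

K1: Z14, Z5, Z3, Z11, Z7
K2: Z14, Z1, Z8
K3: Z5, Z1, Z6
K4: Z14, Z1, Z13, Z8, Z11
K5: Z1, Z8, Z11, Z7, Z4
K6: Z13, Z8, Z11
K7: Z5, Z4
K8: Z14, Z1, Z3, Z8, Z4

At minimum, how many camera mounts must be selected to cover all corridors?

K1, K3, K4, K5 together cover {Z14, Z5, Z1, Z3, Z13, Z8, Z6, Z11, Z7, Z4} — every corridor.
No 3 of the 8 camera mounts cover everything (all 56 triples fall short), so 4 is minimum.

4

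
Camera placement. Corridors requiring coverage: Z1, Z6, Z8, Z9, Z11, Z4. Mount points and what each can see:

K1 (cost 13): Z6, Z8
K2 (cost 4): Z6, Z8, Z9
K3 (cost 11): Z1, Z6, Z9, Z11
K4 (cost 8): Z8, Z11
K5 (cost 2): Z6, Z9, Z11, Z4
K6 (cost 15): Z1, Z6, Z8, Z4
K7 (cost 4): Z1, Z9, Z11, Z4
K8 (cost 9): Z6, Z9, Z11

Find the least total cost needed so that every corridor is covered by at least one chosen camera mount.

K2, K7 cover every corridor at cost 4 + 4 = 8.
Any cover uses at least 2 camera mounts; among all covering selections none totals below 8.
Greedy by coverage-per-cost would pick K5, K2, K7 for 10 — worse than the optimum 8.

8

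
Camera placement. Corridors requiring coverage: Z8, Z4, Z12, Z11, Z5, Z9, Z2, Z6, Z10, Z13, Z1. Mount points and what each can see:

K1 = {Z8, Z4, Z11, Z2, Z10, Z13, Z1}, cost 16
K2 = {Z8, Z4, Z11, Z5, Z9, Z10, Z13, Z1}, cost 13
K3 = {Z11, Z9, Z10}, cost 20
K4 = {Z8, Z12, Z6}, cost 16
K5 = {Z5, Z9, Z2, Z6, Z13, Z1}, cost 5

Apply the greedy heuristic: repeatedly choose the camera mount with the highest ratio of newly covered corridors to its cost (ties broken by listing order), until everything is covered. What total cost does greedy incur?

34

Pick 1: K5 adds 6 new (Z5, Z9, Z2, Z6, Z13, Z1) at cost 5 (ratio 6/5).
Pick 2: K2 adds 4 new (Z8, Z4, Z11, Z10) at cost 13 (ratio 4/13).
Pick 3: K4 adds 1 new (Z12) at cost 16 (ratio 1/16).
Greedy total cost: 5 + 13 + 16 = 34.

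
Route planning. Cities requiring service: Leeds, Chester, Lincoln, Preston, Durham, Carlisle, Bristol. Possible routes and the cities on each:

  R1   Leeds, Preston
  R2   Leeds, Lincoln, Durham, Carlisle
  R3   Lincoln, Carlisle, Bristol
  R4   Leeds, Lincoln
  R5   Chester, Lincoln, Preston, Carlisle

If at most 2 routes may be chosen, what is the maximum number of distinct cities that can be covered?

Choosing R2, R5 covers {Leeds, Chester, Lincoln, Preston, Durham, Carlisle} — 6 cities.
No choice of 2 routes does better; here Bristol is left uncovered.

6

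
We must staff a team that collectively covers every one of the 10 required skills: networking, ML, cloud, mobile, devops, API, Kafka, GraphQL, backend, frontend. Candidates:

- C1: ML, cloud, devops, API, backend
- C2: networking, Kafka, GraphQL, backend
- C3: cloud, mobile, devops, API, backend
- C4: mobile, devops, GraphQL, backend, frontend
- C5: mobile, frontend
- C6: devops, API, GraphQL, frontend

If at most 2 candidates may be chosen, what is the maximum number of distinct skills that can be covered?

Choosing C1, C2 covers {networking, ML, cloud, devops, API, Kafka, GraphQL, backend} — 8 skills.
No choice of 2 candidates does better; here mobile, frontend are left uncovered.

8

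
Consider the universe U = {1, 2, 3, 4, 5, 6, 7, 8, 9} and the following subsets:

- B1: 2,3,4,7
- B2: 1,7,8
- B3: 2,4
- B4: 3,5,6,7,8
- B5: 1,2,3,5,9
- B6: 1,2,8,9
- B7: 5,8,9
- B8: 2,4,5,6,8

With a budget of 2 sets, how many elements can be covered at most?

Choosing B4, B5 covers {1, 2, 3, 5, 6, 7, 8, 9} — 8 elements.
No choice of 2 sets does better; here 4 is left uncovered.

8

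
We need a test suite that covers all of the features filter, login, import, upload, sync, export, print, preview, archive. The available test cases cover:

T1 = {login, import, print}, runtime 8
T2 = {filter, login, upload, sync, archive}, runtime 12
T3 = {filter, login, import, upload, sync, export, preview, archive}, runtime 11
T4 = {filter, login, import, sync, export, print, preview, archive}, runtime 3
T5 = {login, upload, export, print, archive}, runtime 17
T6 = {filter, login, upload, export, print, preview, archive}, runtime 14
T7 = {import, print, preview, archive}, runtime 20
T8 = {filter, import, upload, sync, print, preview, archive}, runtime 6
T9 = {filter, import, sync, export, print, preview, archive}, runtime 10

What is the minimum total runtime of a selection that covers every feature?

9

T4, T8 cover every feature at runtime 3 + 6 = 9.
Any cover uses at least 2 test cases; among all covering selections none totals below 9.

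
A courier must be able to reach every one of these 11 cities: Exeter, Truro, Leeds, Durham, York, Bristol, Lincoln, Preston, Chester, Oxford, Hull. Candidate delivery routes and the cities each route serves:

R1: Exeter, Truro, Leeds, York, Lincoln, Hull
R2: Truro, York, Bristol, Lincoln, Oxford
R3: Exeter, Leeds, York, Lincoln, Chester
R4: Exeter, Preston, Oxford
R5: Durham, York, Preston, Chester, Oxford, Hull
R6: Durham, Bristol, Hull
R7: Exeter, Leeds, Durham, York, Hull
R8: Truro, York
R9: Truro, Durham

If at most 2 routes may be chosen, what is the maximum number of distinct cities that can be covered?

10

Choosing R1, R5 covers {Exeter, Truro, Leeds, Durham, York, Lincoln, Preston, Chester, Oxford, Hull} — 10 cities.
No choice of 2 routes does better; here Bristol is left uncovered.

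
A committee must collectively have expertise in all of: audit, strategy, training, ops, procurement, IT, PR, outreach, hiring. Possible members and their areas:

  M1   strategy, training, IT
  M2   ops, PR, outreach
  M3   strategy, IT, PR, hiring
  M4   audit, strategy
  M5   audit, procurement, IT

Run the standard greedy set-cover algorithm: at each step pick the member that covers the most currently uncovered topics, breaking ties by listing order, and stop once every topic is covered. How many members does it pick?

Pick 1: M3 covers 4 new topics (strategy, IT, PR, hiring).
Pick 2: M2 covers 2 new topics (ops, outreach).
Pick 3: M5 covers 2 new topics (audit, procurement).
Pick 4: M1 covers 1 new topics (training).
Greedy uses 4 members.

4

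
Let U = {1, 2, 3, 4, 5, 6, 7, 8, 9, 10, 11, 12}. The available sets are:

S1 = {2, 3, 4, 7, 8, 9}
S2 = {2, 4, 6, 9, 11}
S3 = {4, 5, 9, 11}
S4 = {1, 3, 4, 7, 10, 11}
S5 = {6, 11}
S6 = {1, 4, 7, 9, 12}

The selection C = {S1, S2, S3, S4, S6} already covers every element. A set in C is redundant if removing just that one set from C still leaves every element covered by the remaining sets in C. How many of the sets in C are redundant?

0

Drop S1: 8 uncovered — not redundant.
Drop S2: 6 uncovered — not redundant.
Drop S3: 5 uncovered — not redundant.
Drop S4: 10 uncovered — not redundant.
Drop S6: 12 uncovered — not redundant.
None of the sets in C is redundant.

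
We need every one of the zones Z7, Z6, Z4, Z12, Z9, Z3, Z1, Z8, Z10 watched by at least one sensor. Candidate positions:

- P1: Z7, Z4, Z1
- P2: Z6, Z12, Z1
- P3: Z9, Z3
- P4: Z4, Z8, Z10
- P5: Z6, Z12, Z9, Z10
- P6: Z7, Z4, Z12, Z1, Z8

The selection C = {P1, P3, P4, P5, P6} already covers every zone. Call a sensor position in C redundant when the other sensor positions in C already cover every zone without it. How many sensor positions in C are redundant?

3

Drop P1: the rest still cover every zone — redundant.
Drop P3: Z3 uncovered — not redundant.
Drop P4: the rest still cover every zone — redundant.
Drop P5: Z6 uncovered — not redundant.
Drop P6: the rest still cover every zone — redundant.
3 redundant: P1, P4, P6.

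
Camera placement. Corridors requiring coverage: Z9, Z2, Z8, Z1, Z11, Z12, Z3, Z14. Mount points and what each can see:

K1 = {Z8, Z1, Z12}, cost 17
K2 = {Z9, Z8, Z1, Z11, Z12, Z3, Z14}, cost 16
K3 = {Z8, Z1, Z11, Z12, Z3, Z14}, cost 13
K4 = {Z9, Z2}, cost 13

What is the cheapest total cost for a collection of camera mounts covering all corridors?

K3, K4 cover every corridor at cost 13 + 13 = 26.
Any cover uses at least 2 camera mounts; among all covering selections none totals below 26.

26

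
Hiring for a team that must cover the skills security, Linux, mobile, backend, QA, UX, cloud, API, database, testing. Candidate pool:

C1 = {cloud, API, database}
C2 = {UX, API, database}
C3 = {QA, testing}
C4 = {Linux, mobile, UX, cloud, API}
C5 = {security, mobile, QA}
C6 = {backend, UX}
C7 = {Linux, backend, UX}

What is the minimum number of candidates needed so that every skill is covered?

4

C1, C3, C5, C7 together cover {security, Linux, mobile, backend, QA, UX, cloud, API, database, testing} — every skill.
No 3 of the 7 candidates cover everything (all 35 triples fall short), so 4 is minimum.
Greedy (largest uncovered first) would take C4, C3, C1, C5, C6 — 5 candidates — but 4 suffice.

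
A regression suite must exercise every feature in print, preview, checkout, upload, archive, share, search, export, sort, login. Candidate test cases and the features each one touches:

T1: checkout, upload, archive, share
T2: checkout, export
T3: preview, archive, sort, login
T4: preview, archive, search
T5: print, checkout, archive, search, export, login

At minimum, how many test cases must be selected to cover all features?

3

T1, T3, T5 together cover {print, preview, checkout, upload, archive, share, search, export, sort, login} — every feature.
No 2 of the 5 test cases cover everything (all 10 pairs fall short), so 3 is minimum.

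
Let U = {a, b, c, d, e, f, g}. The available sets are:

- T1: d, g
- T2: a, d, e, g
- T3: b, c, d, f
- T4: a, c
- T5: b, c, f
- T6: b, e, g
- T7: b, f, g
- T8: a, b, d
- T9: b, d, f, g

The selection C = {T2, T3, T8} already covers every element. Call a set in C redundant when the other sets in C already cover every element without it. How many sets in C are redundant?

1

Drop T2: e, g uncovered — not redundant.
Drop T3: c, f uncovered — not redundant.
Drop T8: the rest still cover every element — redundant.
1 redundant: T8.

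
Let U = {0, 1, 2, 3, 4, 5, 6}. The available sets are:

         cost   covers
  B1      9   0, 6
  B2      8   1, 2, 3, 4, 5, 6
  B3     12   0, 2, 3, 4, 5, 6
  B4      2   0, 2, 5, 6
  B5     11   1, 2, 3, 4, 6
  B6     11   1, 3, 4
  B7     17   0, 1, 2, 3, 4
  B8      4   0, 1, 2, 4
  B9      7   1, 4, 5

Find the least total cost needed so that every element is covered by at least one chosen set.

B2, B4 cover every element at cost 8 + 2 = 10.
Any cover uses at least 2 sets; among all covering selections none totals below 10.

10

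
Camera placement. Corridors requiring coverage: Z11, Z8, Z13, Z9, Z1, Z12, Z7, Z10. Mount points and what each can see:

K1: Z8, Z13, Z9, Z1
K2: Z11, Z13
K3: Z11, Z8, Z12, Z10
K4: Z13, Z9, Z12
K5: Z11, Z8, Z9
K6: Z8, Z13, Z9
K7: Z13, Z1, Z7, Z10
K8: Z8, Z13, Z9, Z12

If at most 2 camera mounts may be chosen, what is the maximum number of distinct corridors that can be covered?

7

Choosing K1, K3 covers {Z11, Z8, Z13, Z9, Z1, Z12, Z10} — 7 corridors.
No choice of 2 camera mounts does better; here Z7 is left uncovered.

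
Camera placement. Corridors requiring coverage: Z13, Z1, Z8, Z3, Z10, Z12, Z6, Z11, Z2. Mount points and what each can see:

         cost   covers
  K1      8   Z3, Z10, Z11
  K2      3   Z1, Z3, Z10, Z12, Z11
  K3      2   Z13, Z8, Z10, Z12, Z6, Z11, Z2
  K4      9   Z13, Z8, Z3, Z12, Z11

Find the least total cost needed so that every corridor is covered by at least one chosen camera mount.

K2, K3 cover every corridor at cost 3 + 2 = 5.
Any cover uses at least 2 camera mounts; among all covering selections none totals below 5.

5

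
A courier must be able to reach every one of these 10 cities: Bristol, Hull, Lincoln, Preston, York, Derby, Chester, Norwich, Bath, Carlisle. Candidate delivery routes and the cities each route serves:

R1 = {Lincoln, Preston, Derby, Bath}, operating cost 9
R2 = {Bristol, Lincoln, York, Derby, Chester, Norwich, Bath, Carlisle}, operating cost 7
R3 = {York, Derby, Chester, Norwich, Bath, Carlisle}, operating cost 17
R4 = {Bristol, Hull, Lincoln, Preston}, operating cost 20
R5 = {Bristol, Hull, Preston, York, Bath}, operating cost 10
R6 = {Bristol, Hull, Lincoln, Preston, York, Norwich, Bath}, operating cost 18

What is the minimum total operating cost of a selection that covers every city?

R2, R5 cover every city at operating cost 7 + 10 = 17.
Any cover uses at least 2 routes; among all covering selections none totals below 17.

17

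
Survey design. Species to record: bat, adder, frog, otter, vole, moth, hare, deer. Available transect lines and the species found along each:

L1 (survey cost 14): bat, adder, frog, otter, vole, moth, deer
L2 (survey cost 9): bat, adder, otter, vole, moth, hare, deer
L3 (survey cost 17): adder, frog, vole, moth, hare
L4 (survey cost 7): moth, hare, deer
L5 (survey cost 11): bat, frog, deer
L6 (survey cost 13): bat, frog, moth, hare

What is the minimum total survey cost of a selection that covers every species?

20

L2, L5 cover every species at survey cost 9 + 11 = 20.
Any cover uses at least 2 transects; among all covering selections none totals below 20.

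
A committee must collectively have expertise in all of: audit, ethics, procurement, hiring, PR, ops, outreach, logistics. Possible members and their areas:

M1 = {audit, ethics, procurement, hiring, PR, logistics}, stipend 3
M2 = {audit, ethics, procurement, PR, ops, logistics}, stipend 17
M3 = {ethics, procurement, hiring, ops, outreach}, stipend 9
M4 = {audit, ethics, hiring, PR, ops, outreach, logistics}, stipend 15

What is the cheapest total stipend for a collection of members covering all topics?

M1, M3 cover every topic at stipend 3 + 9 = 12.
Any cover uses at least 2 members; among all covering selections none totals below 12.

12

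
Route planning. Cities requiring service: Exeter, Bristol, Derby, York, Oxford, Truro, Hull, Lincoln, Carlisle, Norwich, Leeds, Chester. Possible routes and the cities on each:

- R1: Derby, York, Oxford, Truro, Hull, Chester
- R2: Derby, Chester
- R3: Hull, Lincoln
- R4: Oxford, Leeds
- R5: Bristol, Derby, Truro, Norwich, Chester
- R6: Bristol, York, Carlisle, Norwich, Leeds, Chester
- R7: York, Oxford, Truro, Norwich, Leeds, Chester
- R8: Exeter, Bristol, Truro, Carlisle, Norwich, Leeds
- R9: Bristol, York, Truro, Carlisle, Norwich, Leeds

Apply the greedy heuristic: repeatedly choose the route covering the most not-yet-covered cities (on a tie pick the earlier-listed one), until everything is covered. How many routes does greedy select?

Pick 1: R1 covers 6 new cities (Derby, York, Oxford, Truro, Hull, Chester).
Pick 2: R8 covers 5 new cities (Exeter, Bristol, Carlisle, Norwich, Leeds).
Pick 3: R3 covers 1 new cities (Lincoln).
Greedy uses 3 routes.

3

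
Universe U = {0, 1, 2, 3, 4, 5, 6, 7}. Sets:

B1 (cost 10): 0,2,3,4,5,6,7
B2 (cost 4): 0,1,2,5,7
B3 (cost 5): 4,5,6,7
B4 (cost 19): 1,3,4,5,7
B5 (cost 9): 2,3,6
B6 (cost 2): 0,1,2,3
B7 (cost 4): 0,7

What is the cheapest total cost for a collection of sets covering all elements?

B3, B6 cover every element at cost 5 + 2 = 7.
Any cover uses at least 2 sets; among all covering selections none totals below 7.

7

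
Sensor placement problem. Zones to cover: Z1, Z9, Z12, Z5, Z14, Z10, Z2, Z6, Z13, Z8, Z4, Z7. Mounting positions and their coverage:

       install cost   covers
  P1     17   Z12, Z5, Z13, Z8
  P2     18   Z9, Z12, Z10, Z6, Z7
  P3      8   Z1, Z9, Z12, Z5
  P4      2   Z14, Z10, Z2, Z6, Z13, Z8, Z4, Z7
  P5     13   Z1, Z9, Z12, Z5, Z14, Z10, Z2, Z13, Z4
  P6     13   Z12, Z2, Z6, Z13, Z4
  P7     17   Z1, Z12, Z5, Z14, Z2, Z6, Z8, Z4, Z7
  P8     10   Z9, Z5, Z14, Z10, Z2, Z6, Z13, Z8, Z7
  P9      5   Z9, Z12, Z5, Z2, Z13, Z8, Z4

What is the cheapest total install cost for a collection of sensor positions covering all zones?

P3, P4 cover every zone at install cost 8 + 2 = 10.
Any cover uses at least 2 sensor positions; among all covering selections none totals below 10.
Greedy by coverage-per-install cost would pick P4, P9, P3 for 15 — worse than the optimum 10.

10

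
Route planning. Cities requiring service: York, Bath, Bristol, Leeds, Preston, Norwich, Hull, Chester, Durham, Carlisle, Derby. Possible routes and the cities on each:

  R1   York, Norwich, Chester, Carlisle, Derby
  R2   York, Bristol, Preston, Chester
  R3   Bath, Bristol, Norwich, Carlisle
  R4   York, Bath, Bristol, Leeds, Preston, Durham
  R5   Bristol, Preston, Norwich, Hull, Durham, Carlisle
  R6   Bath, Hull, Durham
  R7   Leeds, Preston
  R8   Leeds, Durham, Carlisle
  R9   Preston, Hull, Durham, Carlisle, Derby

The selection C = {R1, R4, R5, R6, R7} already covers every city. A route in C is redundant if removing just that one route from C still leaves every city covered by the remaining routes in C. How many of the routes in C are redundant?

Drop R1: Chester, Derby uncovered — not redundant.
Drop R4: the rest still cover every city — redundant.
Drop R5: the rest still cover every city — redundant.
Drop R6: the rest still cover every city — redundant.
Drop R7: the rest still cover every city — redundant.
4 redundant: R4, R5, R6, R7.

4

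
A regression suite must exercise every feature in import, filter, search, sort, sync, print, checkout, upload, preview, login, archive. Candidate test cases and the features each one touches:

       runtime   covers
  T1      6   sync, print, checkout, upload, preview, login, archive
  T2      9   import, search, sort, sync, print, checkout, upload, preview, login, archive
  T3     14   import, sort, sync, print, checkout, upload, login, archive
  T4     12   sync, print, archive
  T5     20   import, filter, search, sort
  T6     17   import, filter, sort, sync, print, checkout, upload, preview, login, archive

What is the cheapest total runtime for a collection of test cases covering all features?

T1, T5 cover every feature at runtime 6 + 20 = 26.
Any cover uses at least 2 test cases; among all covering selections none totals below 26.
Greedy by coverage-per-runtime would pick T1, T2, T6 for 32 — worse than the optimum 26.

26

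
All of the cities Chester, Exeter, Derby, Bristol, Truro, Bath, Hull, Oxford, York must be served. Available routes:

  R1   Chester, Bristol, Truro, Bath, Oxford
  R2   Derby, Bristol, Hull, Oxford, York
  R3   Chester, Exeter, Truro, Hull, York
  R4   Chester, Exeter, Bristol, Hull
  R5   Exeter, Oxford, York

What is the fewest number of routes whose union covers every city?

R1, R2, R3 together cover {Chester, Exeter, Derby, Bristol, Truro, Bath, Hull, Oxford, York} — every city.
No 2 of the 5 routes cover everything (all 10 pairs fall short), so 3 is minimum.

3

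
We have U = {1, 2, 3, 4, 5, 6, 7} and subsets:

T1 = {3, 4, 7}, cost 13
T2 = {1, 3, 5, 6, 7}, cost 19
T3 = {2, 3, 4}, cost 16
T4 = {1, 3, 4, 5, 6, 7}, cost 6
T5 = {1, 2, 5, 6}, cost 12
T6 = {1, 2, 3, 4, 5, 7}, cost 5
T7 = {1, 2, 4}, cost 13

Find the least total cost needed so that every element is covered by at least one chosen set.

11

T4, T6 cover every element at cost 6 + 5 = 11.
Any cover uses at least 2 sets; among all covering selections none totals below 11.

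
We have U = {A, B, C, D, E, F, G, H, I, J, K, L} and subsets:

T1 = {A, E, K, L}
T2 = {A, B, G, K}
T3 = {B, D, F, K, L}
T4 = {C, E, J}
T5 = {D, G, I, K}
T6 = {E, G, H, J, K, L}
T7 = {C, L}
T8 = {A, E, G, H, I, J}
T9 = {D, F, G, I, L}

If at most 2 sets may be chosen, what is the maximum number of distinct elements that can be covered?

Choosing T3, T8 covers {A, B, D, E, F, G, H, I, J, K, L} — 11 elements.
No choice of 2 sets does better; here C is left uncovered.

11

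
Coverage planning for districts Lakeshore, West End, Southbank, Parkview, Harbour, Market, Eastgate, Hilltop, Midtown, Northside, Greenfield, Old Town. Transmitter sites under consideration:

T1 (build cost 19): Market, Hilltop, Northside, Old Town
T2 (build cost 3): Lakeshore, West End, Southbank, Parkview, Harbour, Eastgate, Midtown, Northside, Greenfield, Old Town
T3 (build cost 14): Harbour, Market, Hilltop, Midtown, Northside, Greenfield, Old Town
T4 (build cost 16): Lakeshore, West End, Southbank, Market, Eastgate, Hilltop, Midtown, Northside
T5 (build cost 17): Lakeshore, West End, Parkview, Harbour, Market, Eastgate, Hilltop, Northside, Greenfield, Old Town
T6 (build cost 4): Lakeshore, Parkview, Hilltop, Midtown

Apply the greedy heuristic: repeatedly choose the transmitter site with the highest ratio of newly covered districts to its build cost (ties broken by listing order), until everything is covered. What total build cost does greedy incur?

21

Pick 1: T2 adds 10 new (Lakeshore, West End, Southbank, Parkview, Harbour, Eastgate, Midtown, Northside, Greenfield, Old Town) at build cost 3 (ratio 10/3).
Pick 2: T6 adds 1 new (Hilltop) at build cost 4 (ratio 1/4).
Pick 3: T3 adds 1 new (Market) at build cost 14 (ratio 1/14).
Greedy total build cost: 3 + 4 + 14 = 21. (The true optimum is 17, so greedy overshoots here.)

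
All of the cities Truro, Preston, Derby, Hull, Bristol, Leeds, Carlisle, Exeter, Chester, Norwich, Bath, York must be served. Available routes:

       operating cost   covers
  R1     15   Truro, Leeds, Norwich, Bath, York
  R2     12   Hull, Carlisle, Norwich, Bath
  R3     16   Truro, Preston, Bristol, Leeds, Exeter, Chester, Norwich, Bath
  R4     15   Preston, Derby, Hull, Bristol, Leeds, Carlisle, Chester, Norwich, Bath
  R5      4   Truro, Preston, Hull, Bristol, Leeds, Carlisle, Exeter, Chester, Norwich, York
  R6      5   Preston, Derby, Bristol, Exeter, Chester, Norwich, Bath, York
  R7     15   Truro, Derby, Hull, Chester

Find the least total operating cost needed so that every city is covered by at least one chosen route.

9

R5, R6 cover every city at operating cost 4 + 5 = 9.
Any cover uses at least 2 routes; among all covering selections none totals below 9.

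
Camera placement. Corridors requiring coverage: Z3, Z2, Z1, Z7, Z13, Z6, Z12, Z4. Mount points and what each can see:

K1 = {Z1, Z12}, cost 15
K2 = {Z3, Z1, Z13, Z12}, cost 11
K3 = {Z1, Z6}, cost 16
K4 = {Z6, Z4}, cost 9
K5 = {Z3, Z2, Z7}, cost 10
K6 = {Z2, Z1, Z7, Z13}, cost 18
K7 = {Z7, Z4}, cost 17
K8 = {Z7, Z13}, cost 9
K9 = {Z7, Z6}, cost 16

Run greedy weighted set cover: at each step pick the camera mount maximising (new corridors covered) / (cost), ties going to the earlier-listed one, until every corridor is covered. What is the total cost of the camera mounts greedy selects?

Pick 1: K2 adds 4 new (Z3, Z1, Z13, Z12) at cost 11 (ratio 4/11).
Pick 2: K4 adds 2 new (Z6, Z4) at cost 9 (ratio 2/9).
Pick 3: K5 adds 2 new (Z2, Z7) at cost 10 (ratio 2/10).
Greedy total cost: 11 + 9 + 10 = 30.

30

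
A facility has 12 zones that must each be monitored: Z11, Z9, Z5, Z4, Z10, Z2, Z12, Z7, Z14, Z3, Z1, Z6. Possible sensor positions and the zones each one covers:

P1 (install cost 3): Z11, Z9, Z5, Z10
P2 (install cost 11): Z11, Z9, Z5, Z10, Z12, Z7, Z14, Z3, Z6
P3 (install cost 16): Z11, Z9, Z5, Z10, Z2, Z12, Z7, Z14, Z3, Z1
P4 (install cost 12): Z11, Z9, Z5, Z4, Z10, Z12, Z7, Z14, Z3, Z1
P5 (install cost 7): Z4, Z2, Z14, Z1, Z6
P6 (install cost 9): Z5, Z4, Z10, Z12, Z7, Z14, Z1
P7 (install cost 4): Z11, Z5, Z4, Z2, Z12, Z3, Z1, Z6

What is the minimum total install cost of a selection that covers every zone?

P2, P7 cover every zone at install cost 11 + 4 = 15.
Any cover uses at least 2 sensor positions; among all covering selections none totals below 15.

15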